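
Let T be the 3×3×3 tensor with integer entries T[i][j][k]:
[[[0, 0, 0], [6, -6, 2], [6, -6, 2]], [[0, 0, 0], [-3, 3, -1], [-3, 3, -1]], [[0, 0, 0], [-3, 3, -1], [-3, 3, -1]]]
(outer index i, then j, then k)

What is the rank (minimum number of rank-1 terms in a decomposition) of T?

Lower bound: T ≠ 0 (e.g. T[0,1,0] = 6), so rank(T) ≥ 1.
Upper bound: if T = a ⊗ b ⊗ c then every fibre of T is a multiple of the corresponding factor, so read the factors off the fibres through the nonzero entry T[0,1,0] = 6.
The mode-1 fibre T[:,1,0] = [6, -3, -3] gives a = (2, -1, -1) (primitive direction); the mode-2 fibre T[0,:,0] = [0, 6, 6] gives b = (0, 1, 1); then c[k] = T[0,1,k] / (a[0]·b[1]) = [6, -6, 2] / 2 = (3, -3, 1).
Expanding (2, -1, -1) ⊗ (0, 1, 1) ⊗ (3, -3, 1) reproduces all 27 entries of T, so T = (2, -1, -1) ⊗ (0, 1, 1) ⊗ (3, -3, 1) and rank(T) ≤ 1.
These bounds meet, so rank(T) = 1.

1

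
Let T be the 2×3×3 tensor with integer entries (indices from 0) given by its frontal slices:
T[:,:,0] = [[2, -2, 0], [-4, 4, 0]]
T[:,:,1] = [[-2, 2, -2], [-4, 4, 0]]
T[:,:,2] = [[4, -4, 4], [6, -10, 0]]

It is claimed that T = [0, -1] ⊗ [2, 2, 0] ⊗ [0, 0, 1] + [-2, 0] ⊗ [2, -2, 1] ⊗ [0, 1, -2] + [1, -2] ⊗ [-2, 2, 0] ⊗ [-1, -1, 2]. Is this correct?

Reconstruct entrywise from the claimed factors. For example, T[1,0,1] = -4 and Σₗ aₗ[1]bₗ[0]cₗ[1] = (-1)·(2)·(0) + (0)·(2)·(1) + (-2)·(-2)·(-1) = -4; checking all 18 entries, every one matches. The claim holds.

Yes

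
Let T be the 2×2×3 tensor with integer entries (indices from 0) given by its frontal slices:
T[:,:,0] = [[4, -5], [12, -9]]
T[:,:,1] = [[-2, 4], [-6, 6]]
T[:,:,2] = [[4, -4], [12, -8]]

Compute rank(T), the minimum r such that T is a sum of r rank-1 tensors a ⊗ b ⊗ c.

2

Lower bound: the mode-2 unfolding of T (rows indexed by j, columns by (i,k) = (0,0), (0,1), (0,2), (1,0), (1,1), (1,2)) is [[4, -2, 4, 12, -6, 12], [-5, 4, -4, -9, 6, -8]].
There the 2×2 minor on rows j ∈ {0, 1}, columns (i,k) ∈ {(0,0), (0,1)} is det [[4, -2], [-5, 4]] = 6 ≠ 0, so this unfolding has rank ≥ 2; CP rank is at least every unfolding rank, so rank(T) ≥ 2. (Flattening ranks never certify an upper bound on CP rank; for that we must actually write T with 2 rank-1 terms.)
Upper bound — finding two terms. Write S_k = T[:,:,k] for the frontal slices: S₀ = [[4, -5], [12, -9]], S₁ = [[-2, 4], [-6, 6]], S₂ = [[4, -4], [12, -8]].
If T = a₁ ⊗ b₁ ⊗ c₁ + a₂ ⊗ b₂ ⊗ c₂ then each S_k = c₁[k]·a₁b₁ᵀ + c₂[k]·a₂b₂ᵀ. S₀ and S₁ are linearly independent, so a₁b₁ᵀ and a₂b₂ᵀ must span the same plane of matrices: they are the rank-1 matrices of the form x·S₀ + y·S₁.
det(x·S₀ + y·S₁) is 24·x² − 36·xy + 12·y² = 12·(2·x − y)(x − y), vanishing at (x:y) = (1:2) and (1:1).
M₁ = S₀ + 2·S₁ = [[0, 3], [0, 3]] = 3·(1, 1)(0, 1)ᵀ and M₂ = S₀ + S₁ = [[2, -1], [6, -3]] = (1, 3)(2, -1)ᵀ, so take a₁ = (1, 1), b₁ = (0, 1), a₂ = (1, 3), b₂ = (2, -1).
Each slice is an integer combination of E₁ = a₁b₁ᵀ and E₂ = a₂b₂ᵀ: S₀ = −3·E₁ + 2·E₂, S₁ = 3·E₁ − E₂, S₂ = −2·E₁ + 2·E₂; reading off coefficients, c₁ = (-3, 3, -2) and c₂ = (2, -1, 2).
Hence T = (1, 1) ⊗ (0, 1) ⊗ (-3, 3, -2) + (1, 3) ⊗ (2, -1) ⊗ (2, -1, 2), so rank(T) ≤ 2.
These bounds meet, so rank(T) = 2.
Check entry T[1,0,0] = 12: (1)·(0)·(-3) + (3)·(2)·(2) = 12.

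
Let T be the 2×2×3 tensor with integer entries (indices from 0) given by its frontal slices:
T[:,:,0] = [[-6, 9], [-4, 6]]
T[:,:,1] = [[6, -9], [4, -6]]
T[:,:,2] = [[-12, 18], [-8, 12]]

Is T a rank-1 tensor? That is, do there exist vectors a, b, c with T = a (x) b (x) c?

The mode-1 fibre T[:,0,0] = [-6, -4] gives a = (3, 2) (primitive direction); the mode-2 fibre T[0,:,0] = [-6, 9] gives b = (2, -3); then c[k] = T[0,0,k] / (a[0]·b[0]) = [-6, 6, -12] / 6 = (-1, 1, -2).
Expanding (3, 2) (x) (2, -3) (x) (-1, 1, -2) reproduces all 12 entries of T, so T = (3, 2) (x) (2, -3) (x) (-1, 1, -2) and rank(T) ≤ 1.
Equivalently every frontal slice T[:,:,k] is c[k] times the rank-1 matrix (3, 2) (x) (2, -3). So T has rank 1 (it is nonzero).

Yes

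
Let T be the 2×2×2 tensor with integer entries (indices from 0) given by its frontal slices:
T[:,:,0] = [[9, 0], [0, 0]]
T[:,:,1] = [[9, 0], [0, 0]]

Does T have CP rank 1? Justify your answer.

Yes

If T = a ⊗ b ⊗ c then every fibre of T is a multiple of the corresponding factor, so read the factors off the fibres through the nonzero entry T[0,0,0] = 9.
The mode-1 fibre T[:,0,0] = [9, 0] gives a = (1, 0) (primitive direction); the mode-2 fibre T[0,:,0] = [9, 0] gives b = (1, 0); then c[k] = T[0,0,k] / (a[0]·b[0]) = [9, 9] / 1 = (9, 9).
Expanding (1, 0) ⊗ (1, 0) ⊗ (9, 9) reproduces all 8 entries of T, so T = (1, 0) ⊗ (1, 0) ⊗ (9, 9) and rank(T) ≤ 1.
Equivalently every frontal slice T[:,:,k] is c[k] times the rank-1 matrix (1, 0) ⊗ (1, 0). So T has rank 1 (it is nonzero).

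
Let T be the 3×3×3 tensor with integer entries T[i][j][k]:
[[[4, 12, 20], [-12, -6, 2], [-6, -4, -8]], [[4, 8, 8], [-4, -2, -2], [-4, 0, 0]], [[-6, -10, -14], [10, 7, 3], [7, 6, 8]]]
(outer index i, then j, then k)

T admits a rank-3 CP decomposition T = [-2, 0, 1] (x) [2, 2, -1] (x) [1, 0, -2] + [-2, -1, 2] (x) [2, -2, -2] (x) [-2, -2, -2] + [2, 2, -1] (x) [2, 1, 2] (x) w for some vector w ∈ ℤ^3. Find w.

w = [0, 1, 1]

Subtract the known terms from T to get the rank-1 residual R = [2, 2, -1] (x) [2, 1, 2] (x) w, so R[i,j,k] = a[i]·b[j]·w[k]. Pick indices with nonzero a[0]·b[0] = (2)·(2) = 4. Only the fibre through (0,0,·) is needed: R[0,0,:] = T[0,0,:] − Σₗ aₗ[0]bₗ[0]cₗ = [4, 12, 20] − (-2)·(2)·[1, 0, -2] − (-2)·(2)·[-2, -2, -2] = [0, 4, 4]. Then w[k] = R[0,0,k] / 4 for each k, giving w = [0, 4, 4] / 4 = [0, 1, 1].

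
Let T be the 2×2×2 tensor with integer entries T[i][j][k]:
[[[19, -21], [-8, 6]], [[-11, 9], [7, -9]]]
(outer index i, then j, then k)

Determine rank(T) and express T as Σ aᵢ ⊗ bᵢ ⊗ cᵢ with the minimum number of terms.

rank(T) = 2

Lower bound: in the mode-3 unfolding of T (rows indexed by k, columns by (i,j)) the 2×2 minor on rows k ∈ {0, 1}, columns (i,j) ∈ {(0,0), (0,1)} is det [[19, -8], [-21, 6]] = -54 ≠ 0, so that unfolding has rank ≥ 2 and hence rank(T) ≥ 2 (CP rank is at least every unfolding rank, though it can be larger).
Upper bound: with S_k = T[:,:,k], the two rank-1 terms a₁b₁ᵀ, a₂b₂ᵀ are the rank-1 members of the pencil x·S₀ + y·S₁.
det(x·S₀ + y·S₁) is 45·x² − 180·xy + 135·y² = 45·(x − 3·y)(x − y), vanishing at (x:y) = (3:1) and (1:1).
M₁ = 3·S₀ + S₁ = [[36, -18], [-24, 12]] = 6·(3, -2)(2, -1)ᵀ and M₂ = S₀ + S₁ = [[-2, -2], [-2, -2]] = (-2)·(1, 1)(1, 1)ᵀ, so take a₁ = (3, -2), b₁ = (2, -1), a₂ = (1, 1), b₂ = (1, 1).
Each slice is an integer combination of E₁ = a₁b₁ᵀ and E₂ = a₂b₂ᵀ: S₀ = 3·E₁ + E₂, S₁ = −3·E₁ − 3·E₂; reading off coefficients, c₁ = (3, -3) and c₂ = (1, -3).
Hence T = (3, -2) ⊗ (2, -1) ⊗ (3, -3) + (1, 1) ⊗ (1, 1) ⊗ (1, -3), so rank(T) ≤ 2.
These bounds meet, so rank(T) = 2.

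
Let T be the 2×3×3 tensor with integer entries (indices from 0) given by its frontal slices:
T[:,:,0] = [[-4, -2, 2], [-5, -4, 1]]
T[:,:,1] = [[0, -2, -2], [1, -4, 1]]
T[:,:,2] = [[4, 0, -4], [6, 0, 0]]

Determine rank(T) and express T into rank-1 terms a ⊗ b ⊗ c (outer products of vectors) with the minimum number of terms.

rank(T) = 3

Lower bound: the mode-2 unfolding of T (rows indexed by j, columns by (i,k) = (0,0), (0,1), (0,2), (1,0), (1,1), (1,2)) is [[-4, 0, 4, -5, 1, 6], [-2, -2, 0, -4, -4, 0], [2, -2, -4, 1, 1, 0]].
There the 3×3 minor on rows j ∈ {0, 1, 2}, columns (i,k) ∈ {(0,0), (0,1), (1,1)} is det [[-4, 0, 1], [-2, -2, -4], [2, -2, 1]] = 48 ≠ 0, so this unfolding has rank ≥ 3; CP rank is at least every unfolding rank, so rank(T) ≥ 3. (Unfolding ranks only ever bound the CP rank from below — rank(T) can be strictly larger than all of them — so the matching upper bound has to come from an explicit 3-term decomposition.)
Upper bound: T is a sum of 3 rank-1 terms, T = (0, 1) ⊗ (2, 0, 1) ⊗ (0, 2, 2) + (1, 2) ⊗ (1, 1, 0) ⊗ (-2, -2, 0) + (2, 1) ⊗ (1, 0, -1) ⊗ (-1, 1, 2) (one valid choice — decompositions are not unique — normalised so each a, b is primitive with positive first nonzero entry; check it by expanding all entries), so rank(T) ≤ 3.
These bounds meet, so rank(T) = 3.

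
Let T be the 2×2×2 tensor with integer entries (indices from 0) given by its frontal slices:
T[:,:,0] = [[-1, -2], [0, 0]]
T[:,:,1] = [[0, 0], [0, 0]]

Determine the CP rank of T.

1

Lower bound: T ≠ 0 (e.g. T[0,0,0] = -1), so rank(T) ≥ 1.
Upper bound: if T = a ∘ b ∘ c then every fibre of T is a multiple of the corresponding factor, so read the factors off the fibres through the nonzero entry T[0,0,0] = -1.
The mode-1 fibre T[:,0,0] = [-1, 0] gives a = [1, 0] (primitive direction); the mode-2 fibre T[0,:,0] = [-1, -2] gives b = [1, 2]; then c[k] = T[0,0,k] / (a[0]·b[0]) = [-1, 0] / 1 = [-1, 0].
Expanding [1, 0] ∘ [1, 2] ∘ [-1, 0] reproduces all 8 entries of T, so T = [1, 0] ∘ [1, 2] ∘ [-1, 0] and rank(T) ≤ 1.
These bounds meet, so rank(T) = 1.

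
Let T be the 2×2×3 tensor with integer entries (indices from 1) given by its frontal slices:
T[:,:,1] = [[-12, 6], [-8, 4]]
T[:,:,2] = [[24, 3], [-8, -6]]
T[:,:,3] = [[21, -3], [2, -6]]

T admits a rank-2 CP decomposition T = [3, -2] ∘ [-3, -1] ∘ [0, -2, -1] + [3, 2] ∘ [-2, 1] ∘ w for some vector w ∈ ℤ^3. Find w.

w = [2, -1, -2]

Subtract the known terms from T to get the rank-1 residual R = [3, 2] ∘ [-2, 1] ∘ w, so R[i,j,k] = a[i]·b[j]·w[k]. Pick indices with nonzero a[1]·b[1] = (3)·(-2) = -6. Only the fibre through (1,1,·) is needed: R[1,1,:] = T[1,1,:] − Σₗ aₗ[1]bₗ[1]cₗ = [-12, 24, 21] − (3)·(-3)·[0, -2, -1] = [-12, 6, 12]. Then w[k] = R[1,1,k] / -6 for each k, giving w = [-12, 6, 12] / -6 = [2, -1, -2].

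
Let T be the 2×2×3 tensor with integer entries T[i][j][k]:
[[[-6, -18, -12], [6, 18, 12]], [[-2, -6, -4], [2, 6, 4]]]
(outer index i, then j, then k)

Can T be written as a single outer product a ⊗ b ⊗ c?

The mode-1 fibre T[:,0,0] = [-6, -2] gives a = [3, 1] (primitive direction); the mode-2 fibre T[0,:,0] = [-6, 6] gives b = [1, -1]; then c[k] = T[0,0,k] / (a[0]·b[0]) = [-6, -18, -12] / 3 = [-2, -6, -4].
Expanding [3, 1] ⊗ [1, -1] ⊗ [-2, -6, -4] reproduces all 12 entries of T, so T = [3, 1] ⊗ [1, -1] ⊗ [-2, -6, -4] and rank(T) ≤ 1.
Equivalently every frontal slice T[:,:,k] is c[k] times the rank-1 matrix [3, 1] ⊗ [1, -1]. So T has rank 1 (it is nonzero).

Yes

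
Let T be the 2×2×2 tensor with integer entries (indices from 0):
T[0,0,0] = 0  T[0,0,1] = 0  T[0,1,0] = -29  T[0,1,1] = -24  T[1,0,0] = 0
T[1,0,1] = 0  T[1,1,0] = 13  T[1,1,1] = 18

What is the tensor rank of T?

2

Lower bound: in the mode-3 unfolding of T (rows indexed by k, columns by (i,j)) the 2×2 minor on rows k ∈ {0, 1}, columns (i,j) ∈ {(0,1), (1,1)} is det [[-29, 13], [-24, 18]] = -210 ≠ 0, so that unfolding has rank ≥ 2 and hence rank(T) ≥ 2 (CP rank is at least every unfolding rank, though it can be larger).
Upper bound: T[:,j,:] = b[j]·M for every slice, with b = (0, 1) and M = [[-29, -24], [13, 18]] (rows i, columns k).
Splitting M by its rows (i = 0, 1), M = (1, 0)(-29, -24)ᵀ + (0, 1)(13, 18)ᵀ.
Hence T = (1, 0) (x) (0, 1) (x) (-29, -24) + (0, 1) (x) (0, 1) (x) (13, 18), so rank(T) ≤ 2.
These bounds meet, so rank(T) = 2.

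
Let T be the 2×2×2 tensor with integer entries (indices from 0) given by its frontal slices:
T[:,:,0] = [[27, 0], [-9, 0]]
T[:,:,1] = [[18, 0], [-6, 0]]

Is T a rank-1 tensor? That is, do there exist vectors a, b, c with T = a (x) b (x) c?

Yes

If T = a (x) b (x) c then every fibre of T is a multiple of the corresponding factor, so read the factors off the fibres through the nonzero entry T[0,0,0] = 27.
The mode-1 fibre T[:,0,0] = [27, -9] gives a = [3, -1] (primitive direction); the mode-2 fibre T[0,:,0] = [27, 0] gives b = [1, 0]; then c[k] = T[0,0,k] / (a[0]·b[0]) = [27, 18] / 3 = [9, 6].
Expanding [3, -1] (x) [1, 0] (x) [9, 6] reproduces all 8 entries of T, so T = [3, -1] (x) [1, 0] (x) [9, 6] and rank(T) ≤ 1.
Equivalently every frontal slice T[:,:,k] is c[k] times the rank-1 matrix [3, -1] (x) [1, 0]. So T has rank 1 (it is nonzero).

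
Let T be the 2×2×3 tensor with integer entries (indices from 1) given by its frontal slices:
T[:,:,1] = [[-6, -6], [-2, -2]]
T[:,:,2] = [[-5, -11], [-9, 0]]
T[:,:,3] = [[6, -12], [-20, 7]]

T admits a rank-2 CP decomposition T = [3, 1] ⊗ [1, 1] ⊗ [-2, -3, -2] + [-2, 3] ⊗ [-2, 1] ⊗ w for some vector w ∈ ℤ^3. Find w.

w = [0, 1, 3]

Subtract the known terms from T to get the rank-1 residual R = [-2, 3] ⊗ [-2, 1] ⊗ w, so R[i,j,k] = a[i]·b[j]·w[k]. Pick indices with nonzero a[1]·b[1] = (-2)·(-2) = 4. Only the fibre through (1,1,·) is needed: R[1,1,:] = T[1,1,:] − Σₗ aₗ[1]bₗ[1]cₗ = [-6, -5, 6] − (3)·(1)·[-2, -3, -2] = [0, 4, 12]. Then w[k] = R[1,1,k] / 4 for each k, giving w = [0, 4, 12] / 4 = [0, 1, 3].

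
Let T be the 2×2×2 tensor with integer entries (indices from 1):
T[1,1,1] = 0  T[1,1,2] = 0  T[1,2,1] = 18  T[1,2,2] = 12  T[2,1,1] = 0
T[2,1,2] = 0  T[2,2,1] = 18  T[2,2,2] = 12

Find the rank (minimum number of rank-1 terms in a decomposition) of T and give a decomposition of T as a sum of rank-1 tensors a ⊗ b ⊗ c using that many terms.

rank(T) = 1

Lower bound: T ≠ 0 (e.g. T[1,2,1] = 18), so rank(T) ≥ 1.
Upper bound: if T = a ⊗ b ⊗ c then every fibre of T is a multiple of the corresponding factor, so read the factors off the fibres through the nonzero entry T[1,2,1] = 18.
The mode-1 fibre T[:,2,1] = [18, 18] gives a = [1, 1] (primitive direction); the mode-2 fibre T[1,:,1] = [0, 18] gives b = [0, 1]; then c[k] = T[1,2,k] / (a[1]·b[2]) = [18, 12] / 1 = [18, 12].
Expanding [1, 1] ⊗ [0, 1] ⊗ [18, 12] reproduces all 8 entries of T, so T = [1, 1] ⊗ [0, 1] ⊗ [18, 12] and rank(T) ≤ 1.
These bounds meet, so rank(T) = 1.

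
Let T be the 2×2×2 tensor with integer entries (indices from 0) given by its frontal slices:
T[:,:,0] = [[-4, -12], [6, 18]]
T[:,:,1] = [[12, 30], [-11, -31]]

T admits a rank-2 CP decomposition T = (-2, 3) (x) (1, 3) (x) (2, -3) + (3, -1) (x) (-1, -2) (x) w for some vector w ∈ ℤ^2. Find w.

Subtract the known terms from T to get the rank-1 residual R = (3, -1) (x) (-1, -2) (x) w, so R[i,j,k] = a[i]·b[j]·w[k]. Pick indices with nonzero a[0]·b[0] = (3)·(-1) = -3. Only the fibre through (0,0,·) is needed: R[0,0,:] = T[0,0,:] − Σₗ aₗ[0]bₗ[0]cₗ = [-4, 12] − (-2)·(1)·(2, -3) = [0, 6]. Then w[k] = R[0,0,k] / -3 for each k, giving w = [0, 6] / -3 = (0, -2).

w = (0, -2)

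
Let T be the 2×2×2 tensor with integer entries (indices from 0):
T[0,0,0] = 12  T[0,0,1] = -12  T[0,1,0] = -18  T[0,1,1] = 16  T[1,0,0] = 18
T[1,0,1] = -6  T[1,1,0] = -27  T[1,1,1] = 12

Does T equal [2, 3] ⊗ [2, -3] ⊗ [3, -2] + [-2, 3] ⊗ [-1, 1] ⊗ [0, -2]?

Reconstruct entrywise from the claimed factors. For example, T[0,1,1] = 16 and Σₗ aₗ[0]bₗ[1]cₗ[1] = (2)·(-3)·(-2) + (-2)·(1)·(-2) = 16; checking all 8 entries, every one matches. The claim holds.

Yes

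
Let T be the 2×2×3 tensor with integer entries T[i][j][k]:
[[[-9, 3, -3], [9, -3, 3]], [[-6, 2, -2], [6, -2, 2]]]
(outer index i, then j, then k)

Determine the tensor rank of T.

Lower bound: T ≠ 0 (e.g. T[0,0,0] = -9), so rank(T) ≥ 1.
Upper bound: if T = a ∘ b ∘ c then every fibre of T is a multiple of the corresponding factor, so read the factors off the fibres through the nonzero entry T[0,0,0] = -9.
The mode-1 fibre T[:,0,0] = [-9, -6] gives a = [3, 2] (primitive direction); the mode-2 fibre T[0,:,0] = [-9, 9] gives b = [1, -1]; then c[k] = T[0,0,k] / (a[0]·b[0]) = [-9, 3, -3] / 3 = [-3, 1, -1].
Expanding [3, 2] ∘ [1, -1] ∘ [-3, 1, -1] reproduces all 12 entries of T, so T = [3, 2] ∘ [1, -1] ∘ [-3, 1, -1] and rank(T) ≤ 1.
These bounds meet, so rank(T) = 1.

1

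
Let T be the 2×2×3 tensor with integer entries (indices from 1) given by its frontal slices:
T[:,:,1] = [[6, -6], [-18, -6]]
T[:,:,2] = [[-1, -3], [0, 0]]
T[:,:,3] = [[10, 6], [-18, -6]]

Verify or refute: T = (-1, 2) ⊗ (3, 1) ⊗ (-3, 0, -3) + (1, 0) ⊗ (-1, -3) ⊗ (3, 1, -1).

Reconstruct entrywise from the claimed factors. For example, T[2,1,1] = -18 and Σₗ aₗ[2]bₗ[1]cₗ[1] = (2)·(3)·(-3) + (0)·(-1)·(3) = -18; checking all 12 entries, every one matches. The claim holds.

Yes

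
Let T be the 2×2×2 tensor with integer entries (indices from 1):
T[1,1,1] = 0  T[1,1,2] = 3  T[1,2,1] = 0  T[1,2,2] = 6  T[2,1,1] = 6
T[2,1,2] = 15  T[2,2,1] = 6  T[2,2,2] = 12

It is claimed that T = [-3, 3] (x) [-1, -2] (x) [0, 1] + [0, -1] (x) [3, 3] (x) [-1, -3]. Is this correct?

No

Reconstruct entry (2,1,1) from the claimed factors: Σₗ aₗ[2]bₗ[1]cₗ[1] = (3)·(-1)·(0) + (-1)·(3)·(-1) = 3, but T[2,1,1] = 6. The claim is false.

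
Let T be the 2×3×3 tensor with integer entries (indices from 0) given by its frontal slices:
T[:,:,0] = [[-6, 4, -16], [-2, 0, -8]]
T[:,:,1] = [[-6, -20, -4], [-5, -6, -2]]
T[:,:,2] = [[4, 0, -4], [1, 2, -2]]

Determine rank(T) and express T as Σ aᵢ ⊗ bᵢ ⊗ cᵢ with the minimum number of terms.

rank(T) = 3

Lower bound: the mode-2 unfolding of T (rows indexed by j, columns by (i,k) = (0,0), (0,1), (0,2), (1,0), (1,1), (1,2)) is [[-6, -6, 4, -2, -5, 1], [4, -20, 0, 0, -6, 2], [-16, -4, -4, -8, -2, -2]].
There the 3×3 minor on rows j ∈ {0, 1, 2}, columns (i,k) ∈ {(0,0), (0,1), (0,2)} is det [[-6, -6, 4], [4, -20, 0], [-16, -4, -4]] = -1920 ≠ 0, so this unfolding has rank ≥ 3; CP rank is at least every unfolding rank, so rank(T) ≥ 3. (This is only a lower bound: in general the CP rank may exceed every unfolding rank, so we still need to exhibit 3 rank-1 terms summing to T.)
Upper bound: T is a sum of 3 rank-1 terms, T = [1, 0] ⊗ [1, -2, 0] ⊗ [-2, 4, 2] + [2, 1] ⊗ [1, 1, 1] ⊗ [-4, -4, 0] + [2, 1] ⊗ [1, 2, -2] ⊗ [2, -1, 1] (one valid choice — decompositions are not unique — normalised so each a, b is primitive with positive first nonzero entry; check it by expanding all entries), so rank(T) ≤ 3.
These bounds meet, so rank(T) = 3.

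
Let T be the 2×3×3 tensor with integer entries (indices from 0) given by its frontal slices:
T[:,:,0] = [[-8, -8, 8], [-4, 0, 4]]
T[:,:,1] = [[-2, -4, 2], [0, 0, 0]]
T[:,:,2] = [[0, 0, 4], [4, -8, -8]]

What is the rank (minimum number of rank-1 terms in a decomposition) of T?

Lower bound: the mode-2 unfolding of T (rows indexed by j, columns by (i,k) = (0,0), (0,1), (0,2), (1,0), (1,1), (1,2)) is [[-8, -2, 0, -4, 0, 4], [-8, -4, 0, 0, 0, -8], [8, 2, 4, 4, 0, -8]].
There the 3×3 minor on rows j ∈ {0, 1, 2}, columns (i,k) ∈ {(0,0), (0,1), (0,2)} is det [[-8, -2, 0], [-8, -4, 0], [8, 2, 4]] = 64 ≠ 0, so this unfolding has rank ≥ 3; CP rank is at least every unfolding rank, so rank(T) ≥ 3. (Unfolding ranks only ever bound the CP rank from below — rank(T) can be strictly larger than all of them — so the matching upper bound has to come from an explicit 3-term decomposition.)
Upper bound: T is a sum of 3 rank-1 terms, T = (1, -1) ⊗ (0, 2, 1) ⊗ (0, 0, 4) + (1, 0) ⊗ (1, 2, -1) ⊗ (-4, -2, -4) + (1, 1) ⊗ (1, 0, -1) ⊗ (-4, 0, 4) (written with every a and b primitive with positive leading entry and the scale carried by c; CP decompositions are not unique, and this one is verified by expanding entrywise), so rank(T) ≤ 3.
These bounds meet, so rank(T) = 3.

3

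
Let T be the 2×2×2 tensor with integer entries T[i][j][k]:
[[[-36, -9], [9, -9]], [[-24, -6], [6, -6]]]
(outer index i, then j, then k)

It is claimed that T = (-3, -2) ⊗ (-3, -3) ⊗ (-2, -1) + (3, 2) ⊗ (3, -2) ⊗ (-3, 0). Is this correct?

No

Reconstruct entry (0,0,0) from the claimed factors: Σₗ aₗ[0]bₗ[0]cₗ[0] = (-3)·(-3)·(-2) + (3)·(3)·(-3) = -45, but T[0,0,0] = -36. The claim is false.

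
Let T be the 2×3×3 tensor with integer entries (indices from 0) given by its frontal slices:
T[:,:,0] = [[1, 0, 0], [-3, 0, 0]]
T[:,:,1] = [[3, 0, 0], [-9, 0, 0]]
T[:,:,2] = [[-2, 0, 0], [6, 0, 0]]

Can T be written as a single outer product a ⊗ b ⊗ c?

Yes

If T = a ⊗ b ⊗ c then every fibre of T is a multiple of the corresponding factor, so read the factors off the fibres through the nonzero entry T[0,0,0] = 1.
The mode-1 fibre T[:,0,0] = [1, -3] gives a = [1, -3] (primitive direction); the mode-2 fibre T[0,:,0] = [1, 0, 0] gives b = [1, 0, 0]; then c[k] = T[0,0,k] / (a[0]·b[0]) = [1, 3, -2] / 1 = [1, 3, -2].
Expanding [1, -3] ⊗ [1, 0, 0] ⊗ [1, 3, -2] reproduces all 18 entries of T, so T = [1, -3] ⊗ [1, 0, 0] ⊗ [1, 3, -2] and rank(T) ≤ 1.
Equivalently every frontal slice T[:,:,k] is c[k] times the rank-1 matrix [1, -3] ⊗ [1, 0, 0]. So T has rank 1 (it is nonzero).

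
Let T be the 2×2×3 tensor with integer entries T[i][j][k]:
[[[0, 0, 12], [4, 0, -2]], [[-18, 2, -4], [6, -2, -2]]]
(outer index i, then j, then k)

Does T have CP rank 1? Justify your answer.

The mode-3 unfolding of T (rows indexed by k, columns by (i,j) = (0,0), (0,1), (1,0), (1,1)) is [[0, 4, -18, 6], [0, 0, 2, -2], [12, -2, -4, -2]].
There the 3×3 minor on rows k ∈ {0, 1, 2}, columns (i,j) ∈ {(0,0), (0,1), (1,0)} is det [[0, 4, -18], [0, 0, 2], [12, -2, -4]] = 96 ≠ 0, so this unfolding has rank ≥ 3; CP rank is at least every unfolding rank, so rank(T) ≥ 3.
In particular rank(T) ≥ 3 > 1, so T is not rank-1.

No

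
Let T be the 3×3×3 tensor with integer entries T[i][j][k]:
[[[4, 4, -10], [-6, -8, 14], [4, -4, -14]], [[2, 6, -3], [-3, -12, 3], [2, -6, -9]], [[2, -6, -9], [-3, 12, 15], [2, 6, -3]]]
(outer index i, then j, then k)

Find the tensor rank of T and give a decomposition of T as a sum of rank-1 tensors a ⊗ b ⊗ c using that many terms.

Lower bound: the mode-1 unfolding of T (rows indexed by i, columns by (j,k) = (0,0), (0,1), (0,2), (1,0), (1,1), (1,2), (2,0), (2,1), (2,2)) is [[4, 4, -10, -6, -8, 14, 4, -4, -14], [2, 6, -3, -3, -12, 3, 2, -6, -9], [2, -6, -9, -3, 12, 15, 2, 6, -3]].
There the 2×2 minor on rows i ∈ {0, 1}, columns (j,k) ∈ {(0,0), (0,1)} is det [[4, 4], [2, 6]] = 16 ≠ 0, so this unfolding has rank ≥ 2; CP rank is at least every unfolding rank, so rank(T) ≥ 2. (Flattening ranks never certify an upper bound on CP rank; for that we must actually write T with 2 rank-1 terms.)
Upper bound — finding two terms. Write S_k = T[:,:,k] for the frontal slices: S₀ = [[4, -6, 4], [2, -3, 2], [2, -3, 2]], S₁ = [[4, -8, -4], [6, -12, -6], [-6, 12, 6]], S₂ = [[-10, 14, -14], [-3, 3, -9], [-9, 15, -3]].
If T = a₁ ⊗ b₁ ⊗ c₁ + a₂ ⊗ b₂ ⊗ c₂ then each S_k = c₁[k]·a₁b₁ᵀ + c₂[k]·a₂b₂ᵀ. S₀ and S₁ are linearly independent, so a₁b₁ᵀ and a₂b₂ᵀ must span the same plane of matrices: they are the rank-1 matrices of the form x·S₀ + y·S₁.
The 2×2 minor of x·S₀ + y·S₁ on rows {0,1}, columns {0,1} is −8·xy = (-8)·(y)(x), vanishing at (x:y) = (1:0) and (0:1).
M₁ = S₀ = [[4, -6, 4], [2, -3, 2], [2, -3, 2]] = [2, 1, 1][2, -3, 2]ᵀ and M₂ = S₁ = [[4, -8, -4], [6, -12, -6], [-6, 12, 6]] = 2·[2, 3, -3][1, -2, -1]ᵀ, so take a₁ = [2, 1, 1], b₁ = [2, -3, 2], a₂ = [2, 3, -3], b₂ = [1, -2, -1].
Each slice is an integer combination of E₁ = a₁b₁ᵀ and E₂ = a₂b₂ᵀ: S₀ = E₁, S₁ = 2·E₂, S₂ = −3·E₁ + E₂; reading off coefficients, c₁ = [1, 0, -3] and c₂ = [0, 2, 1].
Hence T = [2, 1, 1] ⊗ [2, -3, 2] ⊗ [1, 0, -3] + [2, 3, -3] ⊗ [1, -2, -1] ⊗ [0, 2, 1], so rank(T) ≤ 2.
These bounds meet, so rank(T) = 2.

rank(T) = 2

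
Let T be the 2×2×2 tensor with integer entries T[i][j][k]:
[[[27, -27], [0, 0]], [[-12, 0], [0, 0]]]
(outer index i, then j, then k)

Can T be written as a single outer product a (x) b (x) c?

No

The mode-1 unfolding of T (rows indexed by i, columns by (j,k) = (0,0), (0,1), (1,0), (1,1)) is [[27, -27, 0, 0], [-12, 0, 0, 0]].
There the 2×2 minor on rows i ∈ {0, 1}, columns (j,k) ∈ {(0,0), (0,1)} is det [[27, -27], [-12, 0]] = -324 ≠ 0, so this unfolding has rank ≥ 2; CP rank is at least every unfolding rank, so rank(T) ≥ 2.
In particular rank(T) ≥ 2 > 1, so T is not rank-1.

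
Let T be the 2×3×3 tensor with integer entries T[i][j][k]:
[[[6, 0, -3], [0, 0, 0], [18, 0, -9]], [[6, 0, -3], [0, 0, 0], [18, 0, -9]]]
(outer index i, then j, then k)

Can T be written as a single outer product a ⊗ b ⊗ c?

The mode-1 fibre T[:,0,0] = [6, 6] gives a = [1, 1] (primitive direction); the mode-2 fibre T[0,:,0] = [6, 0, 18] gives b = [1, 0, 3]; then c[k] = T[0,0,k] / (a[0]·b[0]) = [6, 0, -3] / 1 = [6, 0, -3].
Expanding [1, 1] ⊗ [1, 0, 3] ⊗ [6, 0, -3] reproduces all 18 entries of T, so T = [1, 1] ⊗ [1, 0, 3] ⊗ [6, 0, -3] and rank(T) ≤ 1.
Equivalently every frontal slice T[:,:,k] is c[k] times the rank-1 matrix [1, 1] ⊗ [1, 0, 3]. So T has rank 1 (it is nonzero).

Yes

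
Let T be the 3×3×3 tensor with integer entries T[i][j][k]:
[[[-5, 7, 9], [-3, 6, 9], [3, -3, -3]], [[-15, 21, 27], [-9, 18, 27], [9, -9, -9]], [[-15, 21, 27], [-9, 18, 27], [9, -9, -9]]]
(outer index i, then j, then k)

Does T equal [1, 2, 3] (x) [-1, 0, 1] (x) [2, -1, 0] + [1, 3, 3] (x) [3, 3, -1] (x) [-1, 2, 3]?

No

Reconstruct entry (1,0,0) from the claimed factors: Σₗ aₗ[1]bₗ[0]cₗ[0] = (2)·(-1)·(2) + (3)·(3)·(-1) = -13, but T[1,0,0] = -15. The claim is false.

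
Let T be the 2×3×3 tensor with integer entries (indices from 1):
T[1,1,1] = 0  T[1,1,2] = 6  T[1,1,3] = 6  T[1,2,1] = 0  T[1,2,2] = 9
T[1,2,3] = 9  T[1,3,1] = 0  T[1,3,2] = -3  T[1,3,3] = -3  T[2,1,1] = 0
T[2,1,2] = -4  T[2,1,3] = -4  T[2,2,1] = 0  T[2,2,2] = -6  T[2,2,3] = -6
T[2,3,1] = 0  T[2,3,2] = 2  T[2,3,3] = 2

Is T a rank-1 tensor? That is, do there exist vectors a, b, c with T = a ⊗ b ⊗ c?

Yes

The mode-1 fibre T[:,1,2] = [6, -4] gives a = [3, -2] (primitive direction); the mode-2 fibre T[1,:,2] = [6, 9, -3] gives b = [2, 3, -1]; then c[k] = T[1,1,k] / (a[1]·b[1]) = [0, 6, 6] / 6 = [0, 1, 1].
Expanding [3, -2] ⊗ [2, 3, -1] ⊗ [0, 1, 1] reproduces all 18 entries of T, so T = [3, -2] ⊗ [2, 3, -1] ⊗ [0, 1, 1] and rank(T) ≤ 1.
Equivalently every frontal slice T[:,:,k] is c[k] times the rank-1 matrix [3, -2] ⊗ [2, 3, -1]. So T has rank 1 (it is nonzero).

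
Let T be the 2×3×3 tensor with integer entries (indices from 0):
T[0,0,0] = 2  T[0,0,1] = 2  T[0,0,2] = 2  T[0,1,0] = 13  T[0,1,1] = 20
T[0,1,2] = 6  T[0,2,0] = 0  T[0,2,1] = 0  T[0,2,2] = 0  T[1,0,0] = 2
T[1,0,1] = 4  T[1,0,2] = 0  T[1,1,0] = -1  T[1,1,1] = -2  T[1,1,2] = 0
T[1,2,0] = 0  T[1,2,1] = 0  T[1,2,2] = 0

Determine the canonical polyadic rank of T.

Lower bound: the mode-3 unfolding of T (rows indexed by k, columns by (i,j) = (0,0), (0,1), (0,2), (1,0), (1,1), (1,2)) is [[2, 13, 0, 2, -1, 0], [2, 20, 0, 4, -2, 0], [2, 6, 0, 0, 0, 0]].
There the 2×2 minor on rows k ∈ {0, 1}, columns (i,j) ∈ {(0,0), (0,1)} is det [[2, 13], [2, 20]] = 14 ≠ 0, so this unfolding has rank ≥ 2; CP rank is at least every unfolding rank, so rank(T) ≥ 2. (This is only a lower bound: in general the CP rank may exceed every unfolding rank, so we still need to exhibit 2 rank-1 terms summing to T.)
Upper bound — finding two terms. Write S_k = T[:,:,k] for the frontal slices: S₀ = [[2, 13, 0], [2, -1, 0]], S₁ = [[2, 20, 0], [4, -2, 0]], S₂ = [[2, 6, 0], [0, 0, 0]].
If T = a₁ ⊗ b₁ ⊗ c₁ + a₂ ⊗ b₂ ⊗ c₂ then each S_k = c₁[k]·a₁b₁ᵀ + c₂[k]·a₂b₂ᵀ. S₀ and S₁ are linearly independent, so a₁b₁ᵀ and a₂b₂ᵀ must span the same plane of matrices: they are the rank-1 matrices of the form x·S₀ + y·S₁.
The 2×2 minor of x·S₀ + y·S₁ on rows {0,1}, columns {0,1} is −28·x² − 98·xy − 84·y² = (-14)·(2·x + 3·y)(x + 2·y), vanishing at (x:y) = (3:-2) and (2:-1).
M₁ = 3·S₀ − 2·S₁ = [[2, -1, 0], [-2, 1, 0]] = [1, -1][2, -1, 0]ᵀ and M₂ = 2·S₀ − S₁ = [[2, 6, 0], [0, 0, 0]] = 2·[1, 0][1, 3, 0]ᵀ, so take a₁ = [1, -1], b₁ = [2, -1, 0], a₂ = [1, 0], b₂ = [1, 3, 0].
Each slice is an integer combination of E₁ = a₁b₁ᵀ and E₂ = a₂b₂ᵀ: S₀ = −E₁ + 4·E₂, S₁ = −2·E₁ + 6·E₂, S₂ = 2·E₂; reading off coefficients, c₁ = [-1, -2, 0] and c₂ = [4, 6, 2].
Hence T = [1, -1] ⊗ [2, -1, 0] ⊗ [-1, -2, 0] + [1, 0] ⊗ [1, 3, 0] ⊗ [4, 6, 2], so rank(T) ≤ 2.
These bounds meet, so rank(T) = 2.
Check entry T[0,0,2] = 2: (1)·(2)·(0) + (1)·(1)·(2) = 2.

2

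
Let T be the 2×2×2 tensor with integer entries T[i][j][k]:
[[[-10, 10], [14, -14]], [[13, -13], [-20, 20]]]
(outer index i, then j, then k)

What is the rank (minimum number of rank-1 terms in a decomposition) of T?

Lower bound: the mode-1 unfolding of T (rows indexed by i, columns by (j,k) = (0,0), (0,1), (1,0), (1,1)) is [[-10, 10, 14, -14], [13, -13, -20, 20]].
There the 2×2 minor on rows i ∈ {0, 1}, columns (j,k) ∈ {(0,0), (1,0)} is det [[-10, 14], [13, -20]] = 18 ≠ 0, so this unfolding has rank ≥ 2; CP rank is at least every unfolding rank, so rank(T) ≥ 2. (Unfolding ranks only ever bound the CP rank from below — rank(T) can be strictly larger than all of them — so the matching upper bound has to come from an explicit 2-term decomposition.)
Upper bound — finding two terms. Every mode-3 slice of T is a multiple of one matrix: T[:,:,k] = c[k]·M with c = (1, -1) and M = [[-10, 14], [13, -20]] (rows indexed by i, columns by j). So it suffices to write M as a sum of two rank-1 matrices.
Splitting M by its rows (i = 0, 1), M = (1, 0)(-10, 14)ᵀ + (0, 1)(13, -20)ᵀ.
Hence T = (1, 0) ∘ (-10, 14) ∘ (1, -1) + (0, 1) ∘ (13, -20) ∘ (1, -1), so rank(T) ≤ 2.
These bounds meet, so rank(T) = 2.

2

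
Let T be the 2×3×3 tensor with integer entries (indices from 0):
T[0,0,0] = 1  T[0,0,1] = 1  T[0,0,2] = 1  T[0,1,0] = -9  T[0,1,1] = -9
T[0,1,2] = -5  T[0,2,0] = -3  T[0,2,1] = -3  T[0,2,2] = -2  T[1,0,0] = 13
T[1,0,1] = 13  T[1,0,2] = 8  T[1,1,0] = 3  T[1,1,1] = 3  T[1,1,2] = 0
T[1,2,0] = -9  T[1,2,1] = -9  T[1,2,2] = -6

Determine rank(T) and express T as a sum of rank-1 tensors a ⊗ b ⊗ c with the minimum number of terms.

Lower bound: the mode-2 unfolding of T (rows indexed by j, columns by (i,k) = (0,0), (0,1), (0,2), (1,0), (1,1), (1,2)) is [[1, 1, 1, 13, 13, 8], [-9, -9, -5, 3, 3, 0], [-3, -3, -2, -9, -9, -6]].
There the 2×2 minor on rows j ∈ {0, 1}, columns (i,k) ∈ {(0,0), (0,2)} is det [[1, 1], [-9, -5]] = 4 ≠ 0, so this unfolding has rank ≥ 2; CP rank is at least every unfolding rank, so rank(T) ≥ 2. (This is only a lower bound: in general the CP rank may exceed every unfolding rank, so we still need to exhibit 2 rank-1 terms summing to T.)
Upper bound — finding two terms. Write S_k = T[:,:,k] for the frontal slices: S₀ = [[1, -9, -3], [13, 3, -9]], S₁ = [[1, -9, -3], [13, 3, -9]], S₂ = [[1, -5, -2], [8, 0, -6]].
If T = a₁ ⊗ b₁ ⊗ c₁ + a₂ ⊗ b₂ ⊗ c₂ then each S_k = c₁[k]·a₁b₁ᵀ + c₂[k]·a₂b₂ᵀ. S₀ and S₂ are linearly independent, so a₁b₁ᵀ and a₂b₂ᵀ must span the same plane of matrices: they are the rank-1 matrices of the form x·S₀ + y·S₂.
The 2×2 minor of x·S₀ + y·S₂ on rows {0,1}, columns {0,1} is 120·x² + 140·xy + 40·y² = 20·(3·x + 2·y)(2·x + y), vanishing at (x:y) = (2:-3) and (1:-2).
M₁ = 2·S₀ − 3·S₂ = [[-1, -3, 0], [2, 6, 0]] = −(1, -2)(1, 3, 0)ᵀ and M₂ = S₀ − 2·S₂ = [[-1, 1, 1], [-3, 3, 3]] = −(1, 3)(1, -1, -1)ᵀ, so take a₁ = (1, -2), b₁ = (1, 3, 0), a₂ = (1, 3), b₂ = (1, -1, -1).
Each slice is an integer combination of E₁ = a₁b₁ᵀ and E₂ = a₂b₂ᵀ: S₀ = −2·E₁ + 3·E₂, S₁ = −2·E₁ + 3·E₂, S₂ = −E₁ + 2·E₂; reading off coefficients, c₁ = (-2, -2, -1) and c₂ = (3, 3, 2).
Hence T = (1, -2) ⊗ (1, 3, 0) ⊗ (-2, -2, -1) + (1, 3) ⊗ (1, -1, -1) ⊗ (3, 3, 2), so rank(T) ≤ 2.
These bounds meet, so rank(T) = 2.

rank(T) = 2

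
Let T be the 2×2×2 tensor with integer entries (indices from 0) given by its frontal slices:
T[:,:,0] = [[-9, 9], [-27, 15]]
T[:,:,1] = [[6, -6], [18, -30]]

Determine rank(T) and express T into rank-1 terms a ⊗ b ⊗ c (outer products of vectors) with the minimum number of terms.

rank(T) = 2

Lower bound: the mode-2 unfolding of T (rows indexed by j, columns by (i,k) = (0,0), (0,1), (1,0), (1,1)) is [[-9, 6, -27, 18], [9, -6, 15, -30]].
There the 2×2 minor on rows j ∈ {0, 1}, columns (i,k) ∈ {(0,0), (1,0)} is det [[-9, -27], [9, 15]] = 108 ≠ 0, so this unfolding has rank ≥ 2; CP rank is at least every unfolding rank, so rank(T) ≥ 2. (Unfolding ranks only ever bound the CP rank from below — rank(T) can be strictly larger than all of them — so the matching upper bound has to come from an explicit 2-term decomposition.)
Upper bound — finding two terms. Write S_k = T[:,:,k] for the frontal slices: S₀ = [[-9, 9], [-27, 15]], S₁ = [[6, -6], [18, -30]].
If T = a₁ ⊗ b₁ ⊗ c₁ + a₂ ⊗ b₂ ⊗ c₂ then each S_k = c₁[k]·a₁b₁ᵀ + c₂[k]·a₂b₂ᵀ. S₀ and S₁ are linearly independent, so a₁b₁ᵀ and a₂b₂ᵀ must span the same plane of matrices: they are the rank-1 matrices of the form x·S₀ + y·S₁.
det(x·S₀ + y·S₁) is 108·x² + 36·xy − 72·y² = 36·(3·x − 2·y)(x + y), vanishing at (x:y) = (2:3) and (1:-1).
M₁ = 2·S₀ + 3·S₁ = [[0, 0], [0, -60]] = (-60)·(0, 1)(0, 1)ᵀ and M₂ = S₀ − S₁ = [[-15, 15], [-45, 45]] = (-15)·(1, 3)(1, -1)ᵀ, so take a₁ = (0, 1), b₁ = (0, 1), a₂ = (1, 3), b₂ = (1, -1).
Each slice is an integer combination of E₁ = a₁b₁ᵀ and E₂ = a₂b₂ᵀ: S₀ = −12·E₁ − 9·E₂, S₁ = −12·E₁ + 6·E₂; reading off coefficients, c₁ = (-12, -12) and c₂ = (-9, 6).
Hence T = (0, 1) ⊗ (0, 1) ⊗ (-12, -12) + (1, 3) ⊗ (1, -1) ⊗ (-9, 6), so rank(T) ≤ 2.
These bounds meet, so rank(T) = 2.
Check entry T[1,1,0] = 15: (1)·(1)·(-12) + (3)·(-1)·(-9) = 15.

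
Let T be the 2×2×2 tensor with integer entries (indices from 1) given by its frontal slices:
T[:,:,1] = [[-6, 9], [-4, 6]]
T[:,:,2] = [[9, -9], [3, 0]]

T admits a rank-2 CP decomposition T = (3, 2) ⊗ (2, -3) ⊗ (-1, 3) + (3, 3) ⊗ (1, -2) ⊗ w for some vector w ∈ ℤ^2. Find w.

w = (0, -3)

Subtract the known terms from T to get the rank-1 residual R = (3, 3) ⊗ (1, -2) ⊗ w, so R[i,j,k] = a[i]·b[j]·w[k]. Pick indices with nonzero a[1]·b[1] = (3)·(1) = 3. Only the fibre through (1,1,·) is needed: R[1,1,:] = T[1,1,:] − Σₗ aₗ[1]bₗ[1]cₗ = [-6, 9] − (3)·(2)·(-1, 3) = [0, -9]. Then w[k] = R[1,1,k] / 3 for each k, giving w = [0, -9] / 3 = (0, -3).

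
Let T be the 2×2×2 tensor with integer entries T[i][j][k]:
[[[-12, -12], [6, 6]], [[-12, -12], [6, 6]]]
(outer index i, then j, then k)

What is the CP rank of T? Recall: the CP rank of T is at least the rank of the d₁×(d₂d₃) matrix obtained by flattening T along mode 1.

Lower bound: T ≠ 0 (e.g. T[0,0,0] = -12), so rank(T) ≥ 1.
Upper bound: if T = a ∘ b ∘ c then every fibre of T is a multiple of the corresponding factor, so read the factors off the fibres through the nonzero entry T[0,0,0] = -12.
The mode-1 fibre T[:,0,0] = [-12, -12] gives a = [1, 1] (primitive direction); the mode-2 fibre T[0,:,0] = [-12, 6] gives b = [2, -1]; then c[k] = T[0,0,k] / (a[0]·b[0]) = [-12, -12] / 2 = [-6, -6].
Expanding [1, 1] ∘ [2, -1] ∘ [-6, -6] reproduces all 8 entries of T, so T = [1, 1] ∘ [2, -1] ∘ [-6, -6] and rank(T) ≤ 1.
These bounds meet, so rank(T) = 1.

1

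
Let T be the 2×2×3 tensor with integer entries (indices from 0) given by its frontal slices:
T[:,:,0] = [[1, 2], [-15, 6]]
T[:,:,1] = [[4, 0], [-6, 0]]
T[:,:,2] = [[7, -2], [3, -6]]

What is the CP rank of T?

2

Lower bound: the mode-2 unfolding of T (rows indexed by j, columns by (i,k) = (0,0), (0,1), (0,2), (1,0), (1,1), (1,2)) is [[1, 4, 7, -15, -6, 3], [2, 0, -2, 6, 0, -6]].
There the 2×2 minor on rows j ∈ {0, 1}, columns (i,k) ∈ {(0,0), (0,1)} is det [[1, 4], [2, 0]] = -8 ≠ 0, so this unfolding has rank ≥ 2; CP rank is at least every unfolding rank, so rank(T) ≥ 2. (This is only a lower bound: in general the CP rank may exceed every unfolding rank, so we still need to exhibit 2 rank-1 terms summing to T.)
Upper bound — finding two terms. Write S_k = T[:,:,k] for the frontal slices: S₀ = [[1, 2], [-15, 6]], S₁ = [[4, 0], [-6, 0]], S₂ = [[7, -2], [3, -6]].
If T = a₁ ⊗ b₁ ⊗ c₁ + a₂ ⊗ b₂ ⊗ c₂ then each S_k = c₁[k]·a₁b₁ᵀ + c₂[k]·a₂b₂ᵀ. S₀ and S₁ are linearly independent, so a₁b₁ᵀ and a₂b₂ᵀ must span the same plane of matrices: they are the rank-1 matrices of the form x·S₀ + y·S₁.
det(x·S₀ + y·S₁) is 36·x² + 36·xy = 36·(x + y)(x), vanishing at (x:y) = (1:-1) and (0:1).
M₁ = S₀ − S₁ = [[-3, 2], [-9, 6]] = −[1, 3][3, -2]ᵀ and M₂ = S₁ = [[4, 0], [-6, 0]] = 2·[2, -3][1, 0]ᵀ, so take a₁ = [1, 3], b₁ = [3, -2], a₂ = [2, -3], b₂ = [1, 0].
Each slice is an integer combination of E₁ = a₁b₁ᵀ and E₂ = a₂b₂ᵀ: S₀ = −E₁ + 2·E₂, S₁ = 2·E₂, S₂ = E₁ + 2·E₂; reading off coefficients, c₁ = [-1, 0, 1] and c₂ = [2, 2, 2].
Hence T = [1, 3] ⊗ [3, -2] ⊗ [-1, 0, 1] + [2, -3] ⊗ [1, 0] ⊗ [2, 2, 2], so rank(T) ≤ 2.
These bounds meet, so rank(T) = 2.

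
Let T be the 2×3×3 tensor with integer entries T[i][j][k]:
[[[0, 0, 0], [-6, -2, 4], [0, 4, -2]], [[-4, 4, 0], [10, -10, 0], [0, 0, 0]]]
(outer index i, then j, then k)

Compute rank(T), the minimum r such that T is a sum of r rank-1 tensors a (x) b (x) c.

Lower bound: the mode-2 unfolding of T (rows indexed by j, columns by (i,k) = (0,0), (0,1), (0,2), (1,0), (1,1), (1,2)) is [[0, 0, 0, -4, 4, 0], [-6, -2, 4, 10, -10, 0], [0, 4, -2, 0, 0, 0]].
There the 3×3 minor on rows j ∈ {0, 1, 2}, columns (i,k) ∈ {(0,0), (0,1), (1,0)} is det [[0, 0, -4], [-6, -2, 10], [0, 4, 0]] = 96 ≠ 0, so this unfolding has rank ≥ 3; CP rank is at least every unfolding rank, so rank(T) ≥ 3. (This is only a lower bound: in general the CP rank may exceed every unfolding rank, so we still need to exhibit 3 rank-1 terms summing to T.)
Upper bound: T is a sum of 3 rank-1 terms, T = (1, -2) (x) (1, -1, 0) (x) (4, -4, 0) + (1, -1) (x) (2, 1, 0) (x) (-2, 2, 0) + (1, 0) (x) (0, 2, -1) (x) (0, -4, 2) (written with every a and b primitive with positive leading entry and the scale carried by c; CP decompositions are not unique, and this one is verified by expanding entrywise), so rank(T) ≤ 3.
These bounds meet, so rank(T) = 3.
Check entry T[1,2,2] = 0: (-2)·(0)·(0) + (-1)·(0)·(0) + (0)·(-1)·(2) = 0.

3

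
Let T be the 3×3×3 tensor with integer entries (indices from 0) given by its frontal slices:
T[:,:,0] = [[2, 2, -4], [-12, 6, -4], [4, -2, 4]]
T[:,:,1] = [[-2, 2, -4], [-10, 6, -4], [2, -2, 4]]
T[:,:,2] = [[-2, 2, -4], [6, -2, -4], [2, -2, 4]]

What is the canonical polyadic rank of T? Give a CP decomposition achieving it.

rank(T) = 3

Lower bound: the mode-1 unfolding of T (rows indexed by i, columns by (j,k) = (0,0), (0,1), (0,2), (1,0), (1,1), (1,2), (2,0), (2,1), (2,2)) is [[2, -2, -2, 2, 2, 2, -4, -4, -4], [-12, -10, 6, 6, 6, -2, -4, -4, -4], [4, 2, 2, -2, -2, -2, 4, 4, 4]].
There the 3×3 minor on rows i ∈ {0, 1, 2}, columns (j,k) ∈ {(0,0), (0,1), (0,2)} is det [[2, -2, -2], [-12, -10, 6], [4, 2, 2]] = -192 ≠ 0, so this unfolding has rank ≥ 3; CP rank is at least every unfolding rank, so rank(T) ≥ 3. (This is only a lower bound: in general the CP rank may exceed every unfolding rank, so we still need to exhibit 3 rank-1 terms summing to T.)
Upper bound: T is a sum of 3 rank-1 terms, T = [0, 1, 0] ⊗ [2, -1, 0] ⊗ [-4, -4, 4] + [1, 1, -1] ⊗ [1, -1, 2] ⊗ [-2, -2, -2] + [2, -1, 1] ⊗ [1, 0, 0] ⊗ [2, 0, 0] (one valid choice — decompositions are not unique — normalised so each a, b is primitive with positive first nonzero entry; check it by expanding all entries), so rank(T) ≤ 3.
These bounds meet, so rank(T) = 3.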